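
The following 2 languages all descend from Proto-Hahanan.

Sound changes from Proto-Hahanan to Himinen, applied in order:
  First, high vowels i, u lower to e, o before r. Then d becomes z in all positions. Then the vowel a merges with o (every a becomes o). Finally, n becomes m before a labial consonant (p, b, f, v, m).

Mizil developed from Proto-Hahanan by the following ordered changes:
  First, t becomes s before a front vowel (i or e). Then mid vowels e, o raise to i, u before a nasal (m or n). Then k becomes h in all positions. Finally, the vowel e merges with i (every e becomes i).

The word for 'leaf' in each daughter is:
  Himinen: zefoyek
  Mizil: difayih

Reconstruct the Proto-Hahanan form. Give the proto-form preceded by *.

Position 6: Himinen has e, Mizil has i. Taking the neighbouring segments as reconstructed: Himinen e can only go back to *e; Mizil i could go back to *e or *i — the one source consistent with every daughter is *e.
Position 7: Himinen has k, Mizil has h. Himinen preserves k here (none of its changes turn any other segment into k), so the proto-segment is *k.
Position 2: Himinen has e, Mizil has i. Taking the neighbouring segments as reconstructed: Himinen e can only go back to *e; Mizil i could go back to *e or *i — the one source consistent with every daughter is *e.
Continuing position by position gives *defayek; check it forward:
Himinen: *defayek
  defayek (rule 1 does not apply)
  defayek → zefayek   [unconditioned shift]
  zefayek → zefoyek   [vowel merger]
  zefoyek (rule 4 does not apply)
  giving Himinen zefoyek.
Mizil: start from *defayek.
  rule 1: no change — defayek
  rule 2: no change — defayek
  rule 3 (unconditioned shift): defayek → defayeh
  rule 4 (vowel merger): defayeh → difayih
  ⇒ Mizil difayih
No other proto-form is consistent with every reflex, so the reconstruction is *defayek.

*defayek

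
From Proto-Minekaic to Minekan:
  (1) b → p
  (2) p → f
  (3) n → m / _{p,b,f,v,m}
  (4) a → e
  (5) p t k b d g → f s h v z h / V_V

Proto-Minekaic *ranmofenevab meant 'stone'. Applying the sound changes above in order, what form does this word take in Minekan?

remmofenevef

Minekan: *ranmofenevab > ranmofenevap > ranmofenevaf > rammofenevaf > remmofenevef  (by unconditioned shift, unconditioned shift, nasal place assimilation, vowel merger)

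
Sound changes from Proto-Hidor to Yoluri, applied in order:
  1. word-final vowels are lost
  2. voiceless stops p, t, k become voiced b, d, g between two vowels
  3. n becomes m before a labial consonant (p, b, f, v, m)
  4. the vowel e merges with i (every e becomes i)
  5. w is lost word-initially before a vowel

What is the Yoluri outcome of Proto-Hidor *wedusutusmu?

idusudusm

Yoluri: *wedusutusmu > wedusutusm > wedusudusm > widusudusm > idusudusm  (by apocope, intervocalic voicing, vowel merger, glide loss)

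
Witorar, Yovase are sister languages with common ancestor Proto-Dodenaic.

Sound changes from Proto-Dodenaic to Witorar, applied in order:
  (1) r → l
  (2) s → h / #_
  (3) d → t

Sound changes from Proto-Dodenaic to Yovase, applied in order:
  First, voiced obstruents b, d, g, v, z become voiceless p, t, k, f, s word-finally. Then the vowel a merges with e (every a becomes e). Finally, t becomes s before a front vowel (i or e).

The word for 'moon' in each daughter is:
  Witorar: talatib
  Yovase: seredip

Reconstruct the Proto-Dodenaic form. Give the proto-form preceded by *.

*taradib

Position 2: Witorar has a, Yovase has e. Witorar preserves a here (none of its changes turn any other segment into a), so the proto-segment is *a.
Position 1: Witorar has t, Yovase has s. Taking the neighbouring segments as reconstructed: Witorar t could go back to *t or *d; Yovase s could go back to *t or *s — the one source consistent with every daughter is *t.
Verify the candidate proto-form against each daughter:
Witorar: *taradib > taladib > talatib  (by unconditioned shift, unconditioned shift)
Yovase: *taradib > taradip > teredip > seredip  (by final devoicing, vowel merger, palatalisation)
*taradib is the unique common source.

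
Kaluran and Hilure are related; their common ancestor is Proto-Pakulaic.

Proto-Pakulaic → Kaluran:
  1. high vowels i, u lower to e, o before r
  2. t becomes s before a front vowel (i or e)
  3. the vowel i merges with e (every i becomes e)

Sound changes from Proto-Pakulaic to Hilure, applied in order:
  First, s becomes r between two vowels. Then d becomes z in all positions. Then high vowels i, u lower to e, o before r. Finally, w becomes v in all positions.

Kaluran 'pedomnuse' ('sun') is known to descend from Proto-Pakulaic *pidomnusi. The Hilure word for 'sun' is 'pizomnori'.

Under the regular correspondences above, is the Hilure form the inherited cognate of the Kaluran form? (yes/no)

yes

Derive the expected Hilure reflex of *pidomnusi:
Hilure: start from *pidomnusi.
  rule 1 (rhotacism): pidomnusi → pidomnuri
  rule 2 (unconditioned shift): pidomnuri → pizomnuri
  rule 3 (pre-rhotic lowering): pizomnuri → pizomnori
  rule 4: no change — pizomnori
  ⇒ Hilure pizomnori
Hilure 'pizomnori' matches the regular reflex exactly, so the pair is cognate.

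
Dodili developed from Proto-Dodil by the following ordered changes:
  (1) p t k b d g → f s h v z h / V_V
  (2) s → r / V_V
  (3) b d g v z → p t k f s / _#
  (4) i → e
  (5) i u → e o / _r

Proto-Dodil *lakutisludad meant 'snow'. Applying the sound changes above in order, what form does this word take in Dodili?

Dodili: *lakutisludad
  lakutisludad → lahusisluzad   [intervocalic lenition]
  lahusisluzad → lahurisluzad   [rhotacism]
  lahurisluzad → lahurisluzat   [final devoicing]
  lahurisluzat → lahuresluzat   [vowel merger]
  lahuresluzat → lahoresluzat   [pre-rhotic lowering]
  giving Dodili lahoresluzat.

lahoresluzat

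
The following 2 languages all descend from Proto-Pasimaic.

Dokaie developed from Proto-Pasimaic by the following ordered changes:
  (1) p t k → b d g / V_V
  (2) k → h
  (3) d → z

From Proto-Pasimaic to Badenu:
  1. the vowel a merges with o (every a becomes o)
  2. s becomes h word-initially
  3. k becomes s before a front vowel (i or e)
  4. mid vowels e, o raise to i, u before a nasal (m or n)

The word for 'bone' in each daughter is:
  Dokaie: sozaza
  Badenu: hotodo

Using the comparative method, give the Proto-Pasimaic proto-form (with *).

Position 5: Dokaie has z, Badenu has d. Badenu preserves d here (none of its changes turn any other segment into d), so the proto-segment is *d.
Position 6: Dokaie has a, Badenu has o. Dokaie preserves a here (none of its changes turn any other segment into a), so the proto-segment is *a.
Position 4: Dokaie has a, Badenu has o. Dokaie preserves a here (none of its changes turn any other segment into a), so the proto-segment is *a.
This points to *sotada. Verify forward in each daughter:
Dokaie: start from *sotada.
  rule 1 (intervocalic voicing): sotada → sodada
  rule 2: no change — sodada
  rule 3 (unconditioned shift): sodada → sozaza
  ⇒ Dokaie sozaza
Badenu: *sotada > sotodo > hotodo  (by vowel merger, debuccalisation)
*sotada is the unique common source.

*sotada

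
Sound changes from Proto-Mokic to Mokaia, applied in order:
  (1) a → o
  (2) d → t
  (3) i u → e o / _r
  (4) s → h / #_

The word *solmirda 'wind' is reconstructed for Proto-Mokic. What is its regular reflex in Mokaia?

Mokaia: start from *solmirda.
  rule 1 (vowel merger): solmirda → solmirdo
  rule 2 (unconditioned shift): solmirdo → solmirto
  rule 3 (pre-rhotic lowering): solmirto → solmerto
  rule 4 (debuccalisation): solmerto → holmerto
  ⇒ Mokaia holmerto

holmerto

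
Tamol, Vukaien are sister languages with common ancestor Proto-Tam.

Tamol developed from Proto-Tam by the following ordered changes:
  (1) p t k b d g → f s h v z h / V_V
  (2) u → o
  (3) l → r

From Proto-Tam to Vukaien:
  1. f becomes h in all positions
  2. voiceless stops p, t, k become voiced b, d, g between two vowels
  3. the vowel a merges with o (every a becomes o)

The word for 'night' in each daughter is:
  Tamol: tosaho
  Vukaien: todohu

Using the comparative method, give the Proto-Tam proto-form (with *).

*totahu

Position 3: Tamol has s, Vukaien has d. Taking the neighbouring segments as reconstructed: Tamol s could go back to *t or *s; Vukaien d could go back to *t or *d — the one source consistent with every daughter is *t.
Position 4: Tamol has a, Vukaien has o. Tamol preserves a here (none of its changes turn any other segment into a), so the proto-segment is *a.
Position 6: Tamol has o, Vukaien has u. Vukaien preserves u here (none of its changes turn any other segment into u), so the proto-segment is *u.
The remaining positions agree across the daughters. Check the candidate against every language:
Tamol: start from *totahu.
  rule 1 (intervocalic lenition): totahu → tosahu
  rule 2 (vowel merger): tosahu → tosaho
  rule 3: no change — tosaho
  ⇒ Tamol tosaho
Vukaien: *totahu > todahu > todohu  (by intervocalic voicing, vowel merger)
*totahu is the unique common source.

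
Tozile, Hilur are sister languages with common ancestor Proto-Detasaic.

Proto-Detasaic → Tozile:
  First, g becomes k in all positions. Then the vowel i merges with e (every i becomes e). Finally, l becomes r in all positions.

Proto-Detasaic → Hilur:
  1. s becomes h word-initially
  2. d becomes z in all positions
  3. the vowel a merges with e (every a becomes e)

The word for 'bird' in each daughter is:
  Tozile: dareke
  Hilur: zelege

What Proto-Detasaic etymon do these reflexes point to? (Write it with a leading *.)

Position 2: Tozile has a, Hilur has e. Tozile preserves a here (none of its changes turn any other segment into a), so the proto-segment is *a.
Position 5: Tozile has k, Hilur has g. Hilur preserves g here (none of its changes turn any other segment into g), so the proto-segment is *g.
Verify the candidate proto-form against each daughter:
Tozile: *dalege
  dalege → daleke   [unconditioned shift]
  daleke (rule 2 does not apply)
  daleke → dareke   [unconditioned shift]
  giving Tozile dareke.
Hilur: start from *dalege.
  rule 1: no change — dalege
  rule 2 (unconditioned shift): dalege → zalege
  rule 3 (vowel merger): zalege → zelege
  ⇒ Hilur zelege
Only *dalege yields all of Tozile dareke, Hilur zelege.

*dalege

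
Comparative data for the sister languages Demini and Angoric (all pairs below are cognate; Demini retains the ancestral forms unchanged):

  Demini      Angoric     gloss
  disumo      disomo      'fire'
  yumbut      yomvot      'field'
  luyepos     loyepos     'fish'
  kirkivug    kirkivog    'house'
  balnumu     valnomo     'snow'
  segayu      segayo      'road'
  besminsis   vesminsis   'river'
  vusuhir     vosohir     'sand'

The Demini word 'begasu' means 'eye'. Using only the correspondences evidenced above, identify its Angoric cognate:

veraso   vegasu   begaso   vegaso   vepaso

besminsis ~ vesminsis — Demini b corresponds to Angoric v word-initially before a front vowel.
balnumu ~ valnomo, segayu ~ segayo — Demini u corresponds to Angoric o word-finally.
Applying these to Demini 'begasu':
  begasu → vegasu   (b→v word-initially before a front vowel)
  vegasu → vegaso   (u→o word-finally)
So the Angoric cognate is 'vegaso'.

vegaso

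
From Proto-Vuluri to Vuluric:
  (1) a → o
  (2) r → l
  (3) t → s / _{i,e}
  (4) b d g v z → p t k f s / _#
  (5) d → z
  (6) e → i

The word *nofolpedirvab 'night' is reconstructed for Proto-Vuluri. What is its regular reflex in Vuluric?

nofolpizilvop

Vuluric: *nofolpedirvab > nofolpedirvob > nofolpedilvob > nofolpedilvop > nofolpezilvop > nofolpizilvop  (by vowel merger, unconditioned shift, final devoicing, unconditioned shift, vowel merger)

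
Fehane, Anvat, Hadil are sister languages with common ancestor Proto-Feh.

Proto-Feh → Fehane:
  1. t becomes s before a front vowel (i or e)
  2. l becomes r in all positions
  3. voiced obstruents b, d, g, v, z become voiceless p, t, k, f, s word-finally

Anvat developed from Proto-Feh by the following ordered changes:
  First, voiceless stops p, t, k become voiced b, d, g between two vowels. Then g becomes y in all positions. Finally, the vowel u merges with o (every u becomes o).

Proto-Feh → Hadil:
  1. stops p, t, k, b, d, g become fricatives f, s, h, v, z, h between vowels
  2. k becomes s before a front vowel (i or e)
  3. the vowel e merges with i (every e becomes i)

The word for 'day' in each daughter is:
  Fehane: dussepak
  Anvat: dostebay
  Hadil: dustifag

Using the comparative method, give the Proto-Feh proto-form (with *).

Position 6: Fehane has p, Anvat has b, Hadil has f. Taking the neighbouring segments as reconstructed: Fehane p can only go back to *p; Anvat b could go back to *p or *b; Hadil f could go back to *p or *f — the one source consistent with every daughter is *p.
Position 5: Fehane has e, Anvat has e, Hadil has i. Fehane preserves e here (none of its changes turn any other segment into e), so the proto-segment is *e.
Position 4: Fehane has s, Anvat has t, Hadil has t. Anvat preserves t here (none of its changes turn any other segment into t), so the proto-segment is *t.
This points to *dustepag. Verify forward in each daughter:
Fehane: *dustepag > dussepag > dussepak  (by palatalisation, final devoicing)
Anvat: start from *dustepag.
  rule 1 (intervocalic voicing): dustepag → dustebag
  rule 2 (unconditioned shift): dustebag → dustebay
  rule 3 (vowel merger): dustebay → dostebay
  ⇒ Anvat dostebay
Hadil: *dustepag
  dustepag → dustefag   [intervocalic lenition]
  dustefag (rule 2 does not apply)
  dustefag → dustifag   [vowel merger]
  giving Hadil dustifag.
No other proto-form is consistent with every reflex, so the reconstruction is *dustepag.

*dustepag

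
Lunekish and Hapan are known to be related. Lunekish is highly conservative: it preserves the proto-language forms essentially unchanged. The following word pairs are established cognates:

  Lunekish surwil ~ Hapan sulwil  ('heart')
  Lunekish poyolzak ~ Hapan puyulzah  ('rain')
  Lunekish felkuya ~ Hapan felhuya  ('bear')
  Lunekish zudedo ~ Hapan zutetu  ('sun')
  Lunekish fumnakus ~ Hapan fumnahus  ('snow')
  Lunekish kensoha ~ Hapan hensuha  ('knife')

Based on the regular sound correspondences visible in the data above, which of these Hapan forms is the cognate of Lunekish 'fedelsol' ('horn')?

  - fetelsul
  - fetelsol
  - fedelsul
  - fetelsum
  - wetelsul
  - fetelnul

fetelsul

zudedo ~ zutetu — Lunekish d corresponds to Hapan t between vowels (before a front vowel).
poyolzak ~ puyulzah, kensoha ~ hensuha — Lunekish o corresponds to Hapan u after a consonant, before a consonant other than r, m, n, p, b, f, v.
Applying these to Lunekish 'fedelsol':
  fedelsol → fetelsol   (d→t between vowels (before a front vowel))
  fetelsol → fetelsul   (o→u after a consonant, before a consonant other than r, m, n, p, b, f, v)
So the Hapan cognate is 'fetelsul'.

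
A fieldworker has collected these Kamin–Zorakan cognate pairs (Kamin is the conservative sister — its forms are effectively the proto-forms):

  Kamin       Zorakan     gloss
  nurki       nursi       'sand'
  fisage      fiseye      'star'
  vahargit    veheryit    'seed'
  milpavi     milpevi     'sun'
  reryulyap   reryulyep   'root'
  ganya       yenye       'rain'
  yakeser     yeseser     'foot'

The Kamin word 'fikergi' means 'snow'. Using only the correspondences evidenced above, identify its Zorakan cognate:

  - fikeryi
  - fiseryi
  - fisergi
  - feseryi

fiseryi

yakeser ~ yeseser — Kamin k corresponds to Zorakan s between vowels (before a front vowel).
vahargit ~ veheryit — Kamin g corresponds to Zorakan y after a consonant, before a front vowel.
Applying these to Kamin 'fikergi':
  fikergi → fisergi   (k→s between vowels (before a front vowel))
  fisergi → fiseryi   (g→y after a consonant, before a front vowel)
So the Zorakan cognate is 'fiseryi'.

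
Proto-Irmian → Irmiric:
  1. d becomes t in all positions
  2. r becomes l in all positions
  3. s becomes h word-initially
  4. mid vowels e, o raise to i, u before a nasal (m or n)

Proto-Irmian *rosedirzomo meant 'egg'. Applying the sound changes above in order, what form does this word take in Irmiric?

Irmiric: *rosedirzomo
  rosedirzomo → rosetirzomo   [unconditioned shift]
  rosetirzomo → losetilzomo   [unconditioned shift]
  losetilzomo (rule 3 does not apply)
  losetilzomo → losetilzumo   [pre-nasal raising]
  giving Irmiric losetilzumo.

losetilzumo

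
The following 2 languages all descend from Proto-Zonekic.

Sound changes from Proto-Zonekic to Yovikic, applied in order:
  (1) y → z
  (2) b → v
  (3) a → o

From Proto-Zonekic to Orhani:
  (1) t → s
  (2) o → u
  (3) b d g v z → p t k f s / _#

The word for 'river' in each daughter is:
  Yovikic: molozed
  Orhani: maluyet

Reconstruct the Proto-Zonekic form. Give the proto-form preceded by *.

Position 5: Yovikic has z, Orhani has y. Orhani preserves y here (none of its changes turn any other segment into y), so the proto-segment is *y.
Position 2: Yovikic has o, Orhani has a. Orhani preserves a here (none of its changes turn any other segment into a), so the proto-segment is *a.
Continuing position by position gives *maloyed; check it forward:
Yovikic: start from *maloyed.
  rule 1 (unconditioned shift): maloyed → malozed
  rule 2: no change — malozed
  rule 3 (vowel merger): malozed → molozed
  ⇒ Yovikic molozed
Orhani: *maloyed
  maloyed (rule 1 does not apply)
  maloyed → maluyed   [vowel merger]
  maluyed → maluyet   [final devoicing]
  giving Orhani maluyet.
*maloyed is the unique common source.

*maloyed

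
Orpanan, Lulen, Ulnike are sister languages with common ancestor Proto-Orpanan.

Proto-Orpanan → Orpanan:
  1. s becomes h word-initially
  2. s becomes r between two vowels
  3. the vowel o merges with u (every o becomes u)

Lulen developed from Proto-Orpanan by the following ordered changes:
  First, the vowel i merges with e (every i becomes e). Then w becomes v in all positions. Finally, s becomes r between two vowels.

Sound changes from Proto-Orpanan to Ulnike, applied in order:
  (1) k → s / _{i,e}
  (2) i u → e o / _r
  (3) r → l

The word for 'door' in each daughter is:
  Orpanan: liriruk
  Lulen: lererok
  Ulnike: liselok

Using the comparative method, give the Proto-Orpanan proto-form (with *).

*lisirok

Position 4: Orpanan has i, Lulen has e, Ulnike has e. Orpanan preserves i here (none of its changes turn any other segment into i), so the proto-segment is *i.
Position 5: Orpanan has r, Lulen has r, Ulnike has l. Taking the neighbouring segments as reconstructed: Orpanan r could go back to *s or *r; Lulen r could go back to *s or *r; Ulnike l can only go back to *r — the one source consistent with every daughter is *r.
Verify the candidate proto-form against each daughter:
Orpanan: start from *lisirok.
  rule 1: no change — lisirok
  rule 2 (rhotacism): lisirok → lirirok
  rule 3 (vowel merger): lirirok → liriruk
  ⇒ Orpanan liriruk
Lulen: start from *lisirok.
  rule 1 (vowel merger): lisirok → leserok
  rule 2: no change — leserok
  rule 3 (rhotacism): leserok → lererok
  ⇒ Lulen lererok
Ulnike: *lisirok > liserok > liselok  (by pre-rhotic lowering, unconditioned shift)
No other proto-form is consistent with every reflex, so the reconstruction is *lisirok.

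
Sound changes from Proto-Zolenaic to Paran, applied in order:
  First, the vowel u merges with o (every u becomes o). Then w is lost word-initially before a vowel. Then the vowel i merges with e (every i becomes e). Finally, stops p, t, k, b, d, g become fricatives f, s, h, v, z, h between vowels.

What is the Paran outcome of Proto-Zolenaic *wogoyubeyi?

Paran: *wogoyubeyi
  wogoyubeyi → wogoyobeyi   [vowel merger]
  wogoyobeyi → ogoyobeyi   [glide loss]
  ogoyobeyi → ogoyobeye   [vowel merger]
  ogoyobeye → ohoyoveye   [intervocalic lenition]
  giving Paran ohoyoveye.

ohoyoveye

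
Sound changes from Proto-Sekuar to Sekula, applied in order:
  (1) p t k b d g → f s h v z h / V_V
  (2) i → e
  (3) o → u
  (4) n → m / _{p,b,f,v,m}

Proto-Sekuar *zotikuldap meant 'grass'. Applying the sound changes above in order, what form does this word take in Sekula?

zusehuldap

Sekula: start from *zotikuldap.
  rule 1 (intervocalic lenition): zotikuldap → zosihuldap
  rule 2 (vowel merger): zosihuldap → zosehuldap
  rule 3 (vowel merger): zosehuldap → zusehuldap
  rule 4: no change — zusehuldap
  ⇒ Sekula zusehuldap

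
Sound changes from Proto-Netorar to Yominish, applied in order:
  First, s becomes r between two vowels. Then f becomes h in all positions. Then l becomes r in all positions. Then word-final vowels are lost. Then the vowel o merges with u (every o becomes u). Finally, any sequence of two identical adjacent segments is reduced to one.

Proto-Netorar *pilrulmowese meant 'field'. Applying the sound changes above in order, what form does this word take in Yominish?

Yominish: *pilrulmowese > pilrulmowere > pirrurmowere > pirrurmower > pirrurmuwer > pirurmuwer  (by rhotacism, unconditioned shift, apocope, vowel merger, degemination)

pirurmuwer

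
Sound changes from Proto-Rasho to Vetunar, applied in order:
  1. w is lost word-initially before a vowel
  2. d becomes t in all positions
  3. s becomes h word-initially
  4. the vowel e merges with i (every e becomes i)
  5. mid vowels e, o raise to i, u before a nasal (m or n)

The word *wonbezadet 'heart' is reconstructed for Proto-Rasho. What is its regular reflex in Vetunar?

Vetunar: *wonbezadet > onbezadet > onbezatet > onbizatit > unbizatit  (by glide loss, unconditioned shift, vowel merger, pre-nasal raising)

unbizatit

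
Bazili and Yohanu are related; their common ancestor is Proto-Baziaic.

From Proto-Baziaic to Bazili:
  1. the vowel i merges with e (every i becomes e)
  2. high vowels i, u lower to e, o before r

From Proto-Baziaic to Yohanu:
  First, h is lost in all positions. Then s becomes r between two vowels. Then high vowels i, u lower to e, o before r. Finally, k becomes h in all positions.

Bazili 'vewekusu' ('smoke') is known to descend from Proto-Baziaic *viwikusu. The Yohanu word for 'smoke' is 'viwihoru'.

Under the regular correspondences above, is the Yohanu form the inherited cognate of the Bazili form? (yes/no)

Derive the expected Yohanu reflex of *viwikusu:
Yohanu: *viwikusu > viwikuru > viwikoru > viwihoru  (by rhotacism, pre-rhotic lowering, unconditioned shift)
Yohanu 'viwihoru' matches the regular reflex exactly, so the pair is cognate.

yes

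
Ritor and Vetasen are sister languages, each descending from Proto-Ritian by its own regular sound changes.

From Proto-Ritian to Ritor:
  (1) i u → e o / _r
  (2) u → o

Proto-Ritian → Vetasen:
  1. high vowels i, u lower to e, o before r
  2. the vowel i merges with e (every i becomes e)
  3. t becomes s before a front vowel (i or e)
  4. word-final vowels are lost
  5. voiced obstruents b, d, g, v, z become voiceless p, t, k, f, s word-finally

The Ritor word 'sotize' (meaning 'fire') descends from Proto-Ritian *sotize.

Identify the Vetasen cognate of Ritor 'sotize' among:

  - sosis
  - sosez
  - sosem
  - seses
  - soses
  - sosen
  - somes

Vetasen: *sotize
  sotize (rule 1 does not apply)
  sotize → soteze   [vowel merger]
  soteze → soseze   [palatalisation]
  soseze → sosez   [apocope]
  sosez → soses   [final devoicing]
  giving Vetasen soses.
Among the options, 'soses' alone shows every Vetasen change applied in order.

soses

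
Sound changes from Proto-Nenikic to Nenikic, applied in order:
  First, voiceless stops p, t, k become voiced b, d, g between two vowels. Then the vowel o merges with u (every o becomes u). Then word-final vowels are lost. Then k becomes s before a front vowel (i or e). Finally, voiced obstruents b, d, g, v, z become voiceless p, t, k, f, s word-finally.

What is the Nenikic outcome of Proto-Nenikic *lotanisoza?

Nenikic: *lotanisoza > lodanisoza > ludanisuza > ludanisuz > ludanisus  (by intervocalic voicing, vowel merger, apocope, final devoicing)

ludanisus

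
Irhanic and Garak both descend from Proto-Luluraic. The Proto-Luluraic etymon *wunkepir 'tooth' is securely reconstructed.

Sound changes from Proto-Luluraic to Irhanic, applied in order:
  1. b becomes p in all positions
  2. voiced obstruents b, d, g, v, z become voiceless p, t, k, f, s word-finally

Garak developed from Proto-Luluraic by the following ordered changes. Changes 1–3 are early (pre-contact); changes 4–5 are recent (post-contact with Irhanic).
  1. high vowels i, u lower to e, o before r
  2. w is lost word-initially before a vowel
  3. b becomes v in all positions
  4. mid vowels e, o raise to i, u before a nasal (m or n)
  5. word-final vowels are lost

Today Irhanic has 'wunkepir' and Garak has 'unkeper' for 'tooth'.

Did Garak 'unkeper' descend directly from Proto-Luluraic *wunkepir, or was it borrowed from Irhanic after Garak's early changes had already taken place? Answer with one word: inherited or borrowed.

If inherited, *wunkepir would pass through all of Garak's changes:
Garak: *wunkepir > wunkeper > unkeper  (by pre-rhotic lowering, glide loss)
If borrowed from Irhanic 'wunkepir' after the early changes, it would undergo only the recent ones:
  rule 4 (pre-nasal raising): no change (wunkepir)
  rule 5 (apocope): no change (wunkepir)
  ⇒ as a loan: wunkepir
Garak 'unkeper' matches the inherited outcome exactly, so it is an inherited cognate, not a loan.

inherited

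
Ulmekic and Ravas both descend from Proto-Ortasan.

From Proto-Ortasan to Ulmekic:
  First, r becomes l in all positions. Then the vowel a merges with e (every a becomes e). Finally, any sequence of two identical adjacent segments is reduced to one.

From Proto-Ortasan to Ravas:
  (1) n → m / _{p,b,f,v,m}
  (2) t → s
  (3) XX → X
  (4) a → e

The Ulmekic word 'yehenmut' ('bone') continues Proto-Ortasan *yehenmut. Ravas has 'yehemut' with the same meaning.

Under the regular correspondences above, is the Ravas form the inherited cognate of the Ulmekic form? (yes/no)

Derive the expected Ravas reflex of *yehenmut:
Ravas: start from *yehenmut.
  rule 1 (nasal place assimilation): yehenmut → yehemmut
  rule 2 (unconditioned shift): yehemmut → yehemmus
  rule 3 (degemination): yehemmus → yehemus
  rule 4: no change — yehemus
  ⇒ Ravas yehemus
The regular Ravas reflex would be 'yehemus', but the attested form is 'yehemut'. The correspondence is irregular, so they are not cognates (the Ravas form has a different source).

no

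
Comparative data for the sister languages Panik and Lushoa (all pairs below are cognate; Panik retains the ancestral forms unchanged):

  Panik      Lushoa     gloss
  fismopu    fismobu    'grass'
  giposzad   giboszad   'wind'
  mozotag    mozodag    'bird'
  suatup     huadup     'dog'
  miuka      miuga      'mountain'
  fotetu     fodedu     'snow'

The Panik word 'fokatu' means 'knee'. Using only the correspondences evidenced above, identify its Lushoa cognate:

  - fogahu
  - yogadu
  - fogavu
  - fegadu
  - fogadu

miuka ~ miuga — Panik k corresponds to Lushoa g between vowels (before a back vowel).
suatup ~ huadup, fotetu ~ fodedu — Panik t corresponds to Lushoa d between vowels (before a back vowel).
Applying these to Panik 'fokatu':
  fokatu → fogatu   (k→g between vowels (before a back vowel))
  fogatu → fogadu   (t→d between vowels (before a back vowel))
So the Lushoa cognate is 'fogadu'.

fogadu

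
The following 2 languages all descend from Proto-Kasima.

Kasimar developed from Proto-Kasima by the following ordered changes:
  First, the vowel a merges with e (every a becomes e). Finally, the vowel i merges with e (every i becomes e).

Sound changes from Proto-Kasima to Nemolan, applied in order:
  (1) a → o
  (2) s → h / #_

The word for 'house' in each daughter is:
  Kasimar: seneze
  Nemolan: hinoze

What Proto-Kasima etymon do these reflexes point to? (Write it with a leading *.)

*sinaze

Position 4: Kasimar has e, Nemolan has o. Taking the neighbouring segments as reconstructed: Kasimar e could go back to *a or *e or *i; Nemolan o could go back to *a or *o — the one source consistent with every daughter is *a.
Position 2: Kasimar has e, Nemolan has i. Nemolan preserves i here (none of its changes turn any other segment into i), so the proto-segment is *i.
This points to *sinaze. Verify forward in each daughter:
Kasimar: start from *sinaze.
  rule 1 (vowel merger): sinaze → sineze
  rule 2 (vowel merger): sineze → seneze
  ⇒ Kasimar seneze
Nemolan: start from *sinaze.
  rule 1 (vowel merger): sinaze → sinoze
  rule 2 (debuccalisation): sinoze → hinoze
  ⇒ Nemolan hinoze
*sinaze is the unique common source.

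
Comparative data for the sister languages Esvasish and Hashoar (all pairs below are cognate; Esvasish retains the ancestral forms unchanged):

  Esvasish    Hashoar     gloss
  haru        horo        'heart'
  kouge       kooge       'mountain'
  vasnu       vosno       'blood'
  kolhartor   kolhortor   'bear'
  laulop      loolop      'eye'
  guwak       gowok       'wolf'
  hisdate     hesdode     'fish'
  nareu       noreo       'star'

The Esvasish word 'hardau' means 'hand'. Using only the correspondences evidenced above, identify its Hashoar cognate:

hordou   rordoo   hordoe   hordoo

hordoo

haru ~ horo, kolhartor ~ kolhortor — Esvasish a corresponds to Hashoar o after a consonant, before r.
laulop ~ loolop — Esvasish a corresponds to Hashoar o after a consonant, before a back vowel.
nareu ~ noreo — Esvasish u corresponds to Hashoar o word-finally.
Applying these to Esvasish 'hardau':
  hardau → hordau   (a→o after a consonant, before r)
  hordau → hordou   (a→o after a consonant, before a back vowel)
  hordou → hordoo   (u→o word-finally)
So the Hashoar cognate is 'hordoo'.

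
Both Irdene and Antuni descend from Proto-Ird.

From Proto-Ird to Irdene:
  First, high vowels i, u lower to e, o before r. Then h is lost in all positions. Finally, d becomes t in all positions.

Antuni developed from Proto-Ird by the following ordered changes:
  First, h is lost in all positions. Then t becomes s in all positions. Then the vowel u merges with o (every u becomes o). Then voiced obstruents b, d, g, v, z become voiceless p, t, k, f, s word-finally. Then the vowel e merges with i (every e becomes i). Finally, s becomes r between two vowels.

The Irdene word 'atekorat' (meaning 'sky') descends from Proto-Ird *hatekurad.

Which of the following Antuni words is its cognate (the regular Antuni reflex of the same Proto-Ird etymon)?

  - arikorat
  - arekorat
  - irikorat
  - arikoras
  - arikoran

arikorat

Antuni: *hatekurad
  hatekurad → atekurad   [h-loss]
  atekurad → asekurad   [unconditioned shift]
  asekurad → asekorad   [vowel merger]
  asekorad → asekorat   [final devoicing]
  asekorat → asikorat   [vowel merger]
  asikorat → arikorat   [rhotacism]
  giving Antuni arikorat.
Among the options, 'arikorat' alone shows every Antuni change applied in order.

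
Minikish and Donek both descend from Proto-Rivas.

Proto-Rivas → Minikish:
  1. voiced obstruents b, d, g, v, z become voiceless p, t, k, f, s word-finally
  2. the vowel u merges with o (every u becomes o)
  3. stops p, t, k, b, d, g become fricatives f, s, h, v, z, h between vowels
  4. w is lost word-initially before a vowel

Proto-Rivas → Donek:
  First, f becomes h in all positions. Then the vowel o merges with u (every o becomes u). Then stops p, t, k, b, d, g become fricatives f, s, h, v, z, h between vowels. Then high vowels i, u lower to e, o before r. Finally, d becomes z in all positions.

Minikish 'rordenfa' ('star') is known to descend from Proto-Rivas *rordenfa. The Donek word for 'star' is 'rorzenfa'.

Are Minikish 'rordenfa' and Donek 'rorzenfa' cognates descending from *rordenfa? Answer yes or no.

no

Derive the expected Donek reflex of *rordenfa:
Donek: start from *rordenfa.
  rule 1 (unconditioned shift): rordenfa → rordenha
  rule 2 (vowel merger): rordenha → rurdenha
  rule 3: no change — rurdenha
  rule 4 (pre-rhotic lowering): rurdenha → rordenha
  rule 5 (unconditioned shift): rordenha → rorzenha
  ⇒ Donek rorzenha
The regular Donek reflex would be 'rorzenha', but the attested form is 'rorzenfa'. The correspondence is irregular, so they are not cognates (the Donek form has a different source).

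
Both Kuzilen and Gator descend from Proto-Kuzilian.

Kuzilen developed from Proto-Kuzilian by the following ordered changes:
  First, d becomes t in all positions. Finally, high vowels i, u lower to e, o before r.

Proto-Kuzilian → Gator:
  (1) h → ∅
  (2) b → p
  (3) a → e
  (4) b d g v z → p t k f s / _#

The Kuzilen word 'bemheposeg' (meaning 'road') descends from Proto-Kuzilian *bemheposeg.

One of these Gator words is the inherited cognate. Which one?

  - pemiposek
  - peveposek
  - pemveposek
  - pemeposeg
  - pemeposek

pemeposek

Gator: *bemheposeg > bemeposeg > pemeposeg > pemeposek  (by h-loss, unconditioned shift, final devoicing)
The other candidates each miss or misapply at least one Gator change.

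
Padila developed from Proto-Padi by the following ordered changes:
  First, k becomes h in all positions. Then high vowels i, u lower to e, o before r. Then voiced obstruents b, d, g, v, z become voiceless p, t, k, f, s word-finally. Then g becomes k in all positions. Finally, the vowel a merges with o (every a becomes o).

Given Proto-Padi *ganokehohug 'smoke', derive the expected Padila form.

Padila: *ganokehohug > ganohehohug > ganohehohuk > kanohehohuk > konohehohuk  (by unconditioned shift, final devoicing, unconditioned shift, vowel merger)

konohehohuk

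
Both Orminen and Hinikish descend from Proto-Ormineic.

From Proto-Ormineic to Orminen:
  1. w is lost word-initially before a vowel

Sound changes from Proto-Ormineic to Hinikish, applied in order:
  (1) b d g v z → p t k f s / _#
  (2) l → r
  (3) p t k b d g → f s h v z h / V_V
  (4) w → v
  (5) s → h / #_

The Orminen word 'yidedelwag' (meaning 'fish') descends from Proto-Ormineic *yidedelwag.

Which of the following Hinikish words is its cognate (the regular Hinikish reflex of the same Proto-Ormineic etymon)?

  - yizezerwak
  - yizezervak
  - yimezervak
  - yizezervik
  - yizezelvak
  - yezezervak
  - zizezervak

Hinikish: *yidedelwag
  yidedelwag → yidedelwak   [final devoicing]
  yidedelwak → yidederwak   [unconditioned shift]
  yidederwak → yizezerwak   [intervocalic lenition]
  yizezerwak → yizezervak   [unconditioned shift]
  yizezervak (rule 5 does not apply)
  giving Hinikish yizezervak.
Among the options, 'yizezervak' alone shows every Hinikish change applied in order.

yizezervak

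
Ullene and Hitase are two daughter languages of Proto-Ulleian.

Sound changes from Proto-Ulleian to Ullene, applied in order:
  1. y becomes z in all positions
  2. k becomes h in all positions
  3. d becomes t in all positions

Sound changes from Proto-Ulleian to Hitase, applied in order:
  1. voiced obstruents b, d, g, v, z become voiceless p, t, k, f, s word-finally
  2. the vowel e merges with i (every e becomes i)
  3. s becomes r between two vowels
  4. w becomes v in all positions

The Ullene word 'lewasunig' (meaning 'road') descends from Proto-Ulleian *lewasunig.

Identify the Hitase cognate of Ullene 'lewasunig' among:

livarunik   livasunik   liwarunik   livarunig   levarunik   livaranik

Hitase: start from *lewasunig.
  rule 1 (final devoicing): lewasunig → lewasunik
  rule 2 (vowel merger): lewasunik → liwasunik
  rule 3 (rhotacism): liwasunik → liwarunik
  rule 4 (unconditioned shift): liwarunik → livarunik
  ⇒ Hitase livarunik
Among the options, 'livarunik' alone shows every Hitase change applied in order.

livarunik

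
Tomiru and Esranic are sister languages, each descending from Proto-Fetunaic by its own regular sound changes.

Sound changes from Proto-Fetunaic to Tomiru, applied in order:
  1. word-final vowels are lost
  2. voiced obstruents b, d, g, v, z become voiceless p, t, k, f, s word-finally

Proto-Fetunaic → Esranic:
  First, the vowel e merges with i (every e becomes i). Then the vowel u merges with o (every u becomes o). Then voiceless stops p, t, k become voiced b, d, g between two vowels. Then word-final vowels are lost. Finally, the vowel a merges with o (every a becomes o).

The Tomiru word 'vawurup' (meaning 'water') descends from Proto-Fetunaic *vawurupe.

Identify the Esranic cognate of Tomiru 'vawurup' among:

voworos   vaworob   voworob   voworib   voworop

Esranic: start from *vawurupe.
  rule 1 (vowel merger): vawurupe → vawurupi
  rule 2 (vowel merger): vawurupi → vaworopi
  rule 3 (intervocalic voicing): vaworopi → vaworobi
  rule 4 (apocope): vaworobi → vaworob
  rule 5 (vowel merger): vaworob → voworob
  ⇒ Esranic voworob
Only 'voworob' matches the regular Esranic development of *vawurupe.

voworob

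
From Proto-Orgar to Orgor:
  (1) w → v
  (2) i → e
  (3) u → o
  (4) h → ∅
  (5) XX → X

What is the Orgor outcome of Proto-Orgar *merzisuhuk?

merzesok

Orgor: start from *merzisuhuk.
  rule 1: no change — merzisuhuk
  rule 2 (vowel merger): merzisuhuk → merzesuhuk
  rule 3 (vowel merger): merzesuhuk → merzesohok
  rule 4 (h-loss): merzesohok → merzesook
  rule 5 (degemination): merzesook → merzesok
  ⇒ Orgor merzesok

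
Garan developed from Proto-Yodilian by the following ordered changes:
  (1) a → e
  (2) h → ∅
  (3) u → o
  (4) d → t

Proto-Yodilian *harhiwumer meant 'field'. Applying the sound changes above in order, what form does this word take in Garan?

eriwomer

Garan: *harhiwumer
  harhiwumer → herhiwumer   [vowel merger]
  herhiwumer → eriwumer   [h-loss]
  eriwumer → eriwomer   [vowel merger]
  eriwomer (rule 4 does not apply)
  giving Garan eriwomer.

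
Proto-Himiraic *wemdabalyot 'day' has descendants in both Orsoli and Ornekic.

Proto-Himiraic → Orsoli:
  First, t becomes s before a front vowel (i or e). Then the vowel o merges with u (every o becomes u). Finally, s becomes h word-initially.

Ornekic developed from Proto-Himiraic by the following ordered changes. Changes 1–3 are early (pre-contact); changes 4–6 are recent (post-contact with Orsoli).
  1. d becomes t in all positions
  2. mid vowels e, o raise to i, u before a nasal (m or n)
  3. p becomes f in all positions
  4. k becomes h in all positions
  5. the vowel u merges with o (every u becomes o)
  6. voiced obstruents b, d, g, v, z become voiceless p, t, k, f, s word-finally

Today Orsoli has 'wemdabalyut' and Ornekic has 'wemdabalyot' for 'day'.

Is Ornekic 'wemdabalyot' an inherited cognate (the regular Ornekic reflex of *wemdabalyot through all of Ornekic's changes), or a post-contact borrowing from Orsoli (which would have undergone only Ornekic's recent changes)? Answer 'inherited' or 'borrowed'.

If inherited, *wemdabalyot would pass through all of Ornekic's changes:
Ornekic: *wemdabalyot > wemtabalyot > wimtabalyot  (by unconditioned shift, pre-nasal raising)
If borrowed from Orsoli 'wemdabalyut' after the early changes, it would undergo only the recent ones:
  rule 4 (unconditioned shift): no change (wemdabalyut)
  rule 5 (vowel merger): wemdabalyut → wemdabalyot
  rule 6 (final devoicing): no change (wemdabalyot)
  ⇒ as a loan: wemdabalyot
Ornekic 'wemdabalyot' matches the loan outcome 'wemdabalyot', not the inherited 'wimtabalyot' — it skipped the early Ornekic changes, so it was borrowed from Orsoli.

borrowed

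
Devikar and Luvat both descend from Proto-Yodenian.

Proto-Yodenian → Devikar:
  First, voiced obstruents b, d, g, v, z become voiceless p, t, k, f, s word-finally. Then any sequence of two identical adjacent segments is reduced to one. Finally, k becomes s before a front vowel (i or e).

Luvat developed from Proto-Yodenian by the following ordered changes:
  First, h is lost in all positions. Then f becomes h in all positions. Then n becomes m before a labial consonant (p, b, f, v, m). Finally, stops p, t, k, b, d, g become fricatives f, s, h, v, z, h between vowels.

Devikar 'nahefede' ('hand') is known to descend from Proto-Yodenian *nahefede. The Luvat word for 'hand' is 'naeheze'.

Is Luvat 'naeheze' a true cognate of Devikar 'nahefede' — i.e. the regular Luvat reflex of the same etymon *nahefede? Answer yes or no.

Derive the expected Luvat reflex of *nahefede:
Luvat: start from *nahefede.
  rule 1 (h-loss): nahefede → naefede
  rule 2 (unconditioned shift): naefede → naehede
  rule 3: no change — naehede
  rule 4 (intervocalic lenition): naehede → naeheze
  ⇒ Luvat naeheze
Luvat 'naeheze' matches the regular reflex exactly, so the pair is cognate.

yes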